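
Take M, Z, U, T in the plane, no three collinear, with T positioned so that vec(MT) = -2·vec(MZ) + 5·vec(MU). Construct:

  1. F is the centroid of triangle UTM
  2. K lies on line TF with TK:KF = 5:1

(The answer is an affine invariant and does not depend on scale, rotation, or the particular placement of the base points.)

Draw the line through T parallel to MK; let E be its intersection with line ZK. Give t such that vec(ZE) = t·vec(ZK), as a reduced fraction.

Set M = (0, 0), Z = (1, 0), U = (0, 1), T = (-2, 5); any affine frame gives the same invariant.
1. F is the centroid of triangle UTM ⇒ F = (-2/3, 2)
2. K lies on line TF with TK:KF = 5:1 ⇒ K = (-8/9, 5/2)
through T parallel to MK: direction (-8/9, 5/2); meets ZK at E = (-106/81, 55/18)
E = Z + t·(K−Z) with t = 11/9

t = 11/9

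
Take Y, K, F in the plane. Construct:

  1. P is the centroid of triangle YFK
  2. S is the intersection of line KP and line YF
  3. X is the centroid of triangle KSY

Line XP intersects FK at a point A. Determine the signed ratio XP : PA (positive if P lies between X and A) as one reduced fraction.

XP:PA = 1/2

Choose coordinates Y = (0, 0), K = (1, 0), F = (0, 1).
1. P is the centroid of triangle YFK ⇒ P = (1/3, 1/3)
2. S is the intersection of line KP and line YF ⇒ S = (0, 1/2)
3. X is the centroid of triangle KSY ⇒ X = (1/3, 1/6)
line XP meets FK at A = (1/3, 2/3)
P = X + t·(A−X) with t = 1/3, so XP:PA = 1/3:2/3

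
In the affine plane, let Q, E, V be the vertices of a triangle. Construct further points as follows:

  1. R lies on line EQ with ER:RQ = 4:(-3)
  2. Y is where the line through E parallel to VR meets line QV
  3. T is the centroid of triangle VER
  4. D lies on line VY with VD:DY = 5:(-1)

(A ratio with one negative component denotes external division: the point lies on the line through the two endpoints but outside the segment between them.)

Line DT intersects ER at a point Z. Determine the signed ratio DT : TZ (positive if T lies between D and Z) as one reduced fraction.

Choose coordinates Q = (0, 0), E = (1, 0), V = (0, 1).
1. R lies on line EQ with ER:RQ = 4:(-3) ⇒ R = (-3, 0)
2. Y is where the line through E parallel to VR meets line QV ⇒ Y = (0, -1/3)
3. T is the centroid of triangle VER ⇒ T = (-2/3, 1/3)
4. D lies on line VY with VD:DY = 5:(-1) ⇒ D = (0, -2/3)
line DT meets ER at Z = (-4/9, 0)
T = D + t·(Z−D) with t = 3/2, so DT:TZ = 3/2:-1/2

DT:TZ = -3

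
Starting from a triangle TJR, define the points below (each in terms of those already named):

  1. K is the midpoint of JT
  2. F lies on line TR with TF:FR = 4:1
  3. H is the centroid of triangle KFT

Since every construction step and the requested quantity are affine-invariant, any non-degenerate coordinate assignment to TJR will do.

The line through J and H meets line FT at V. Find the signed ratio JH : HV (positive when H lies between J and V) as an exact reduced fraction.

JH:HV = 5

Set T = (0, 0), J = (1, 0), R = (0, 1); any affine frame gives the same invariant.
1. K is the midpoint of JT ⇒ K = (1/2, 0)
2. F lies on line TR with TF:FR = 4:1 ⇒ F = (0, 4/5)
3. H is the centroid of triangle KFT ⇒ H = (1/6, 4/15)
line JH meets FT at V = (0, 8/25)
H = J + t·(V−J) with t = 5/6, so JH:HV = 5/6:1/6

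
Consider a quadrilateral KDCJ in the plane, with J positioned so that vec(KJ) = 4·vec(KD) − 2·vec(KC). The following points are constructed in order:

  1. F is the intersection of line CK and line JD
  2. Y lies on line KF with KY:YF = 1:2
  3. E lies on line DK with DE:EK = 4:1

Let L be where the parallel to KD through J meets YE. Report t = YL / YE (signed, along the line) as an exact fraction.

Assign K = (0, 0), D = (1, 0), C = (0, 1), J = (4, -2) — the answer is frame-independent, so this choice is without loss of generality.
1. F is the intersection of line CK and line JD ⇒ F = (0, 2/3)
2. Y lies on line KF with KY:YF = 1:2 ⇒ Y = (0, 2/9)
3. E lies on line DK with DE:EK = 4:1 ⇒ E = (1/5, 0)
through J parallel to KD: direction (1, 0); meets YE at L = (2, -2)
L = Y + t·(E−Y) with t = 10

t = 10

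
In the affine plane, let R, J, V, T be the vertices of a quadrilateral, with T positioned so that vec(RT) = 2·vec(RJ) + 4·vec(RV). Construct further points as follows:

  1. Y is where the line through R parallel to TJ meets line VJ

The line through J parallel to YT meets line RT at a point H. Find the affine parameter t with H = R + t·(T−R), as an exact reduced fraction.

Work in coordinates with R = (0, 0), J = (1, 0), V = (0, 1), T = (2, 4).
1. Y is where the line through R parallel to TJ meets line VJ ⇒ Y = (1/5, 4/5)
through J parallel to YT: direction (9/5, 16/5); meets RT at H = (-8, -16)
H = R + t·(T−R) with t = -4

t = -4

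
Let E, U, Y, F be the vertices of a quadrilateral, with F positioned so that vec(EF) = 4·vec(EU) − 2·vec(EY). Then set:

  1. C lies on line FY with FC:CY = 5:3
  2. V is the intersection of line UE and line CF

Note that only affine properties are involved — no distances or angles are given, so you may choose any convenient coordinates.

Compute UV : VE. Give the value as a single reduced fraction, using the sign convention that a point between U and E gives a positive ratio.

Work in coordinates with E = (0, 0), U = (1, 0), Y = (0, 1), F = (4, -2).
1. C lies on line FY with FC:CY = 5:3 ⇒ C = (3/2, -1/8)
2. V is the intersection of line UE and line CF ⇒ V = (4/3, 0)
V = U + t·(E−U) with t = -1/3, so UV:VE = t:(1−t) = -1/3:4/3

UV:VE = -1/4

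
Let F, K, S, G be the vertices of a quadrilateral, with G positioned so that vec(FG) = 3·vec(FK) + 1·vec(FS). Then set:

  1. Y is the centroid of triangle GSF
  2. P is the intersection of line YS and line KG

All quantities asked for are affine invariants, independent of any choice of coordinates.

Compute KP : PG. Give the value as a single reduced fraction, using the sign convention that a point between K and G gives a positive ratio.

Choose coordinates F = (0, 0), K = (1, 0), S = (0, 1), G = (3, 1).
1. Y is the centroid of triangle GSF ⇒ Y = (1, 2/3)
2. P is the intersection of line YS and line KG ⇒ P = (9/5, 2/5)
P = K + t·(G−K) with t = 2/5, so KP:PG = t:(1−t) = 2/5:3/5

KP:PG = 2/3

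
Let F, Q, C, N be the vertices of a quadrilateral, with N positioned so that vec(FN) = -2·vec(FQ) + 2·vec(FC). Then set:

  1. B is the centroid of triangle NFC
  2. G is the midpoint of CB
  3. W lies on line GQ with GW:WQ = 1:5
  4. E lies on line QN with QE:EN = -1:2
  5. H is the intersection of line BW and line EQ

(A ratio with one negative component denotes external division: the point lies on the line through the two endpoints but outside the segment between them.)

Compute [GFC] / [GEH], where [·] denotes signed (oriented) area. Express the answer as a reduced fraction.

[GFC]:[GEH] = -11/16

Set F = (0, 0), Q = (1, 0), C = (0, 1), N = (-2, 2); any affine frame gives the same invariant.
1. B is the centroid of triangle NFC ⇒ B = (-2/3, 1)
2. G is the midpoint of CB ⇒ G = (-1/3, 1)
3. W lies on line GQ with GW:WQ = 1:5 ⇒ W = (-1/9, 5/6)
4. E lies on line QN with QE:EN = -1:2 ⇒ E = (4, -2)
5. H is the intersection of line BW and line EQ ⇒ H = (-4/11, 10/11)
2·[GFC] = 1/3, 2·[GEH] = -16/33
[GFC]:[GEH] = 1/3:-16/33 = -11/16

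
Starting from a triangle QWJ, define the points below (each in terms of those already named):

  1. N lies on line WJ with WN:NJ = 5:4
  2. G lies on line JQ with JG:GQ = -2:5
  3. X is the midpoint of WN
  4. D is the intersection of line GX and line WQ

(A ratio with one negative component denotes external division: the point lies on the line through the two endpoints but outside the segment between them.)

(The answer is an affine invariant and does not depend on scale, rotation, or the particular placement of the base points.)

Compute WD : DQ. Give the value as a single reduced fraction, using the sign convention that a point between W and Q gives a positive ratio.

WD:DQ = 2/13

Work in coordinates with Q = (0, 0), W = (1, 0), J = (0, 1).
1. N lies on line WJ with WN:NJ = 5:4 ⇒ N = (4/9, 5/9)
2. G lies on line JQ with JG:GQ = -2:5 ⇒ G = (0, 5/3)
3. X is the midpoint of WN ⇒ X = (13/18, 5/18)
4. D is the intersection of line GX and line WQ ⇒ D = (13/15, 0)
D = W + t·(Q−W) with t = 2/15, so WD:DQ = t:(1−t) = 2/15:13/15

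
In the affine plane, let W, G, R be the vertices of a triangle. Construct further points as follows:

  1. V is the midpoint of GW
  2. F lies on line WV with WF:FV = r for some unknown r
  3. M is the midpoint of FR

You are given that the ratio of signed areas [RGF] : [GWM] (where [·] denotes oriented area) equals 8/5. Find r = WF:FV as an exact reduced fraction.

r = 2/3

Work in coordinates with W = (0, 0), G = (1, 0), R = (0, 1).
1. V is the midpoint of GW ⇒ V = (1/2, 0)
2. With WF:FV = r, write λ = r/(r+1) so F = W + λ·(V−W); F is affine-linear in λ
3. M is the midpoint of FR ⇒ M is an affine combination of earlier points and hence also affine-linear in λ
Every point depending on F is an affine combination of F and λ-independent points, so each such coordinate is linear in λ; the λ² term in each signed area is a multiple of (V−W)×(V−W) = 0, so 2·[RGF] and 2·[GWM] are each linear in λ. Evaluating at λ=0 and λ=1:
  2·[RGF] = 1/2·λ − 1,   2·[GWM] = -1/2
So [RGF]:[GWM] = (1/2·λ − 1) / (-1/2). Setting this equal to 8/5:
  1/2·λ − 1 = 8/5·(-1/2)  ⇒  λ = 2/5
Then r = λ/(1−λ) = (2/5)/(3/5) = 2/3. Check: with r = 2/3, F = (1/5, 0) and [RGF]:[GWM] = 8/5 as required.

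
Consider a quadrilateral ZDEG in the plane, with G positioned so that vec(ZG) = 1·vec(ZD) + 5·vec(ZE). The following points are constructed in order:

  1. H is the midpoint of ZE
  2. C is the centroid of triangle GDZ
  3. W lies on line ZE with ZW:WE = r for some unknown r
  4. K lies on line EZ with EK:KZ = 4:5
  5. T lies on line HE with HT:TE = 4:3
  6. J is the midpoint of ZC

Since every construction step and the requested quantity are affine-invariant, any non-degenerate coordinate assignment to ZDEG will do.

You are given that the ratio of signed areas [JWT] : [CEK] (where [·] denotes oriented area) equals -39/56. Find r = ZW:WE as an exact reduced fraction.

Choose coordinates Z = (0, 0), D = (1, 0), E = (0, 1), G = (1, 5).
1. H is the midpoint of ZE ⇒ H = (0, 1/2)
2. C is the centroid of triangle GDZ ⇒ C = (2/3, 5/3)
3. With ZW:WE = r, write λ = r/(r+1) so W = Z + λ·(E−Z); W is affine-linear in λ
4. K lies on line EZ with EK:KZ = 4:5 ⇒ K = (0, 5/9)
5. T lies on line HE with HT:TE = 4:3 ⇒ T = (0, 11/14)
6. J is the midpoint of ZC ⇒ J = (1/3, 5/6)
Every point depending on W is an affine combination of W and λ-independent points, so each such coordinate is linear in λ; the λ² term in each signed area is a multiple of (E−Z)×(E−Z) = 0, so 2·[JWT] and 2·[CEK] are each linear in λ. Evaluating at λ=0 and λ=1:
  2·[JWT] = 1/3·λ − 11/42,   2·[CEK] = 8/27
So [JWT]:[CEK] = (1/3·λ − 11/42) / (8/27). Setting this equal to -39/56:
  1/3·λ − 11/42 = -39/56·(8/27)  ⇒  λ = 1/6
Then r = λ/(1−λ) = (1/6)/(5/6) = 1/5. Check: with r = 1/5, W = (0, 1/6) and [JWT]:[CEK] = -39/56 as required.

r = 1/5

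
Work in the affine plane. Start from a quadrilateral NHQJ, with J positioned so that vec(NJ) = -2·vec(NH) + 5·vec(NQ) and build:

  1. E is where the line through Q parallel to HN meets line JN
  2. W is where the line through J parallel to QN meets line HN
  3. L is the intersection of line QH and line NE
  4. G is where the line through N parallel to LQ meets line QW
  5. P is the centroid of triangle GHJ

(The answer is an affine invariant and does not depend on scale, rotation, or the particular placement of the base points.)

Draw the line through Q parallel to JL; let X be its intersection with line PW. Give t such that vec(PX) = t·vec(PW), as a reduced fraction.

t = -1/11

Choose coordinates N = (0, 0), H = (1, 0), Q = (0, 1), J = (-2, 5).
1. E is where the line through Q parallel to HN meets line JN ⇒ E = (-2/5, 1)
2. W is where the line through J parallel to QN meets line HN ⇒ W = (-2, 0)
3. L is the intersection of line QH and line NE ⇒ L = (-2/3, 5/3)
4. G is where the line through N parallel to LQ meets line QW ⇒ G = (-2/3, 2/3)
5. P is the centroid of triangle GHJ ⇒ P = (-5/9, 17/9)
through Q parallel to JL: direction (4/3, -10/3); meets PW at X = (-14/33, 68/33)
X = P + t·(W−P) with t = -1/11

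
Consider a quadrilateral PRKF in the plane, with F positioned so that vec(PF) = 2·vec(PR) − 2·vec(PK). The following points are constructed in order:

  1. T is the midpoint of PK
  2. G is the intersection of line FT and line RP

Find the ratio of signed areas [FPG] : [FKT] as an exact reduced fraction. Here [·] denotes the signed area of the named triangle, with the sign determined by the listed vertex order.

Assign P = (0, 0), R = (1, 0), K = (0, 1), F = (2, -2) — the answer is frame-independent, so this choice is without loss of generality.
1. T is the midpoint of PK ⇒ T = (0, 1/2)
2. G is the intersection of line FT and line RP ⇒ G = (2/5, 0)
2·[FPG] = -4/5, 2·[FKT] = 1
[FPG]:[FKT] = -4/5:1 = -4/5

[FPG]:[FKT] = -4/5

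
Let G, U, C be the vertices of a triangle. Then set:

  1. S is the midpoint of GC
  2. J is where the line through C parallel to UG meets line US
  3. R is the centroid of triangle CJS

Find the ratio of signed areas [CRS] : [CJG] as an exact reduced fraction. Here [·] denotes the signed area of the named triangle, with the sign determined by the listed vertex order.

Assign G = (0, 0), U = (1, 0), C = (0, 1) — the answer is frame-independent, so this choice is without loss of generality.
1. S is the midpoint of GC ⇒ S = (0, 1/2)
2. J is where the line through C parallel to UG meets line US ⇒ J = (-1, 1)
3. R is the centroid of triangle CJS ⇒ R = (-1/3, 5/6)
2·[CRS] = 1/6, 2·[CJG] = 1
[CRS]:[CJG] = 1/6:1 = 1/6

[CRS]:[CJG] = 1/6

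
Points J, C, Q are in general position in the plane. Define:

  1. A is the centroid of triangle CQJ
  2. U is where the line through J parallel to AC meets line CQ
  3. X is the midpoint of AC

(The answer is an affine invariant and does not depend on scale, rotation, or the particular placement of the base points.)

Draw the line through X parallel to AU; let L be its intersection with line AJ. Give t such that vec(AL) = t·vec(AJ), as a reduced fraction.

Set J = (0, 0), C = (1, 0), Q = (0, 1); any affine frame gives the same invariant.
1. A is the centroid of triangle CQJ ⇒ A = (1/3, 1/3)
2. U is where the line through J parallel to AC meets line CQ ⇒ U = (2, -1)
3. X is the midpoint of AC ⇒ X = (2/3, 1/6)
through X parallel to AU: direction (5/3, -4/3); meets AJ at L = (7/18, 7/18)
L = A + t·(J−A) with t = -1/6

t = -1/6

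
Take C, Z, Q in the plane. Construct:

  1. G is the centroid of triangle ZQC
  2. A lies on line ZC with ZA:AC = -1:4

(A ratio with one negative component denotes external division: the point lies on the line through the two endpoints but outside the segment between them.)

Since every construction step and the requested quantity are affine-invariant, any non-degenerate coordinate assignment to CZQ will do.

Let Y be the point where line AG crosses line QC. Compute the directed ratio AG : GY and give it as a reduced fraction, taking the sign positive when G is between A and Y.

Work in coordinates with C = (0, 0), Z = (1, 0), Q = (0, 1).
1. G is the centroid of triangle ZQC ⇒ G = (1/3, 1/3)
2. A lies on line ZC with ZA:AC = -1:4 ⇒ A = (4/3, 0)
line AG meets QC at Y = (0, 4/9)
G = A + t·(Y−A) with t = 3/4, so AG:GY = 3/4:1/4

AG:GY = 3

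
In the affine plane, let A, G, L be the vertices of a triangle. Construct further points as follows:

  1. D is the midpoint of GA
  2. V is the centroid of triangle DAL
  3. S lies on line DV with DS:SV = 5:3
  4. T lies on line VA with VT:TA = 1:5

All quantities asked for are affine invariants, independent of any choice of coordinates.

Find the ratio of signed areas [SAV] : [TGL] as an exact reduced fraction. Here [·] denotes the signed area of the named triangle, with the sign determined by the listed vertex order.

Work in coordinates with A = (0, 0), G = (1, 0), L = (0, 1).
1. D is the midpoint of GA ⇒ D = (1/2, 0)
2. V is the centroid of triangle DAL ⇒ V = (1/6, 1/3)
3. S lies on line DV with DS:SV = 5:3 ⇒ S = (7/24, 5/24)
4. T lies on line VA with VT:TA = 1:5 ⇒ T = (5/36, 5/18)
2·[SAV] = -1/16, 2·[TGL] = 7/12
[SAV]:[TGL] = -1/16:7/12 = -3/28

[SAV]:[TGL] = -3/28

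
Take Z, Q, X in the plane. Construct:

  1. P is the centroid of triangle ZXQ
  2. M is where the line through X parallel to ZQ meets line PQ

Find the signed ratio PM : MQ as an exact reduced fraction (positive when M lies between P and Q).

PM:MQ = -2/3

Assign Z = (0, 0), Q = (1, 0), X = (0, 1) — the answer is frame-independent, so this choice is without loss of generality.
1. P is the centroid of triangle ZXQ ⇒ P = (1/3, 1/3)
2. M is where the line through X parallel to ZQ meets line PQ ⇒ M = (-1, 1)
M = P + t·(Q−P) with t = -2, so PM:MQ = t:(1−t) = -2:3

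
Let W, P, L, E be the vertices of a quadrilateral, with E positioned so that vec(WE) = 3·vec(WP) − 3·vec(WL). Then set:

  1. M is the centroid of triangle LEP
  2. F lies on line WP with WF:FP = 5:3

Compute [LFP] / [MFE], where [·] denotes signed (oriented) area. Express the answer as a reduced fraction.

Assign W = (0, 0), P = (1, 0), L = (0, 1), E = (3, -3) — the answer is frame-independent, so this choice is without loss of generality.
1. M is the centroid of triangle LEP ⇒ M = (4/3, -2/3)
2. F lies on line WP with WF:FP = 5:3 ⇒ F = (5/8, 0)
2·[LFP] = 3/8, 2·[MFE] = 13/24
[LFP]:[MFE] = 3/8:13/24 = 9/13

[LFP]:[MFE] = 9/13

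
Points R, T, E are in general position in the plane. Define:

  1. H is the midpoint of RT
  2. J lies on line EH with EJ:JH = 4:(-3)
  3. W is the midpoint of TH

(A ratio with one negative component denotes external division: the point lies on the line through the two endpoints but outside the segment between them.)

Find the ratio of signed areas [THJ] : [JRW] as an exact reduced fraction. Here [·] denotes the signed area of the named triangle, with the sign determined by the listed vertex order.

Set R = (0, 0), T = (1, 0), E = (0, 1); any affine frame gives the same invariant.
1. H is the midpoint of RT ⇒ H = (1/2, 0)
2. J lies on line EH with EJ:JH = 4:(-3) ⇒ J = (2, -3)
3. W is the midpoint of TH ⇒ W = (3/4, 0)
2·[THJ] = 3/2, 2·[JRW] = -9/4
[THJ]:[JRW] = 3/2:-9/4 = -2/3

[THJ]:[JRW] = -2/3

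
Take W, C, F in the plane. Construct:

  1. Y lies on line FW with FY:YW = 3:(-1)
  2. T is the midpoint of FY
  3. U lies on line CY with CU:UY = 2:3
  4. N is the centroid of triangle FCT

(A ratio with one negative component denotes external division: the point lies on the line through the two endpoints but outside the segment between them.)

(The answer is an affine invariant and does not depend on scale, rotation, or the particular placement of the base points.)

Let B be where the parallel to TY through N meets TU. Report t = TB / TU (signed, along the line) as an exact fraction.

t = 5/9

Set W = (0, 0), C = (1, 0), F = (0, 1); any affine frame gives the same invariant.
1. Y lies on line FW with FY:YW = 3:(-1) ⇒ Y = (0, -1/2)
2. T is the midpoint of FY ⇒ T = (0, 1/4)
3. U lies on line CY with CU:UY = 2:3 ⇒ U = (3/5, -1/5)
4. N is the centroid of triangle FCT ⇒ N = (1/3, 5/12)
through N parallel to TY: direction (0, -3/4); meets TU at B = (1/3, 0)
B = T + t·(U−T) with t = 5/9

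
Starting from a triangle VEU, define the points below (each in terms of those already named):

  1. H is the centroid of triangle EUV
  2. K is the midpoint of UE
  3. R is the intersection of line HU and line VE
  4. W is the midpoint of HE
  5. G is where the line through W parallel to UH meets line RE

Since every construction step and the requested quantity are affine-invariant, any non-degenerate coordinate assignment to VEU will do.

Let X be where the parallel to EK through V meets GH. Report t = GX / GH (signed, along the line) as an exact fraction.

t = 9

Set V = (0, 0), E = (1, 0), U = (0, 1); any affine frame gives the same invariant.
1. H is the centroid of triangle EUV ⇒ H = (1/3, 1/3)
2. K is the midpoint of UE ⇒ K = (1/2, 1/2)
3. R is the intersection of line HU and line VE ⇒ R = (1/2, 0)
4. W is the midpoint of HE ⇒ W = (2/3, 1/6)
5. G is where the line through W parallel to UH meets line RE ⇒ G = (3/4, 0)
through V parallel to EK: direction (-1/2, 1/2); meets GH at X = (-3, 3)
X = G + t·(H−G) with t = 9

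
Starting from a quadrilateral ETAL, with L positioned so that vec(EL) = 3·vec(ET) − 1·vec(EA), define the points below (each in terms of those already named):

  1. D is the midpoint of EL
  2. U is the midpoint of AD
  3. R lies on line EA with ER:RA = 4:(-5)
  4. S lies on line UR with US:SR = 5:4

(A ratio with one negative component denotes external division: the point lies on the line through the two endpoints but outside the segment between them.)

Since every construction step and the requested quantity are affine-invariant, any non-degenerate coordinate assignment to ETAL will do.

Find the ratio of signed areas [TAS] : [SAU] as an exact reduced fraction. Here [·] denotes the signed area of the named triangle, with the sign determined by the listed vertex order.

[TAS]:[SAU] = -4/3

Set E = (0, 0), T = (1, 0), A = (0, 1), L = (3, -1); any affine frame gives the same invariant.
1. D is the midpoint of EL ⇒ D = (3/2, -1/2)
2. U is the midpoint of AD ⇒ U = (3/4, 1/4)
3. R lies on line EA with ER:RA = 4:(-5) ⇒ R = (0, -4)
4. S lies on line UR with US:SR = 5:4 ⇒ S = (1/3, -19/9)
2·[TAS] = 25/9, 2·[SAU] = -25/12
[TAS]:[SAU] = 25/9:-25/12 = -4/3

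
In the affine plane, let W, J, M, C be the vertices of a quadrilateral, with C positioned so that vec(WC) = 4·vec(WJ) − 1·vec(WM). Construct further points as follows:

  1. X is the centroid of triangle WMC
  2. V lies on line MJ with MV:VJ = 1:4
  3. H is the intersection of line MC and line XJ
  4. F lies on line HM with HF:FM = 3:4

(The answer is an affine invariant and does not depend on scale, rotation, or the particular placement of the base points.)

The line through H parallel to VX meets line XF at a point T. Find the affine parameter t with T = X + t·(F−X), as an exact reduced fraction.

t = 8/5

Assign W = (0, 0), J = (1, 0), M = (0, 1), C = (4, -1) — the answer is frame-independent, so this choice is without loss of generality.
1. X is the centroid of triangle WMC ⇒ X = (4/3, 0)
2. V lies on line MJ with MV:VJ = 1:4 ⇒ V = (1/5, 4/5)
3. H is the intersection of line MC and line XJ ⇒ H = (2, 0)
4. F lies on line HM with HF:FM = 3:4 ⇒ F = (8/7, 3/7)
through H parallel to VX: direction (17/15, -4/5); meets XF at T = (36/35, 24/35)
T = X + t·(F−X) with t = 8/5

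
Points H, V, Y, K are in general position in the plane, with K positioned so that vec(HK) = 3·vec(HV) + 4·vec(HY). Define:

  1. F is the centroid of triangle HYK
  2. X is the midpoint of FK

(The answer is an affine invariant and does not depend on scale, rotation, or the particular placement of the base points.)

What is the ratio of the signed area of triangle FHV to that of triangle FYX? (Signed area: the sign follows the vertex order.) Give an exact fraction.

[FHV]:[FYX] = -10/3

Set H = (0, 0), V = (1, 0), Y = (0, 1), K = (3, 4); any affine frame gives the same invariant.
1. F is the centroid of triangle HYK ⇒ F = (1, 5/3)
2. X is the midpoint of FK ⇒ X = (2, 17/6)
2·[FHV] = 5/3, 2·[FYX] = -1/2
[FHV]:[FYX] = 5/3:-1/2 = -10/3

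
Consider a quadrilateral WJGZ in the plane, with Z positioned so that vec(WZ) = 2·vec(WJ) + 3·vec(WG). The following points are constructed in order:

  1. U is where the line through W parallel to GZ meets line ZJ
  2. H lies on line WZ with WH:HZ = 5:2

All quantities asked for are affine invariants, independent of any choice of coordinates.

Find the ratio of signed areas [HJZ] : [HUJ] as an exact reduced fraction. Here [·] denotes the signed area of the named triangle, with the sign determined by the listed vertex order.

[HJZ]:[HUJ] = -2

Choose coordinates W = (0, 0), J = (1, 0), G = (0, 1), Z = (2, 3).
1. U is where the line through W parallel to GZ meets line ZJ ⇒ U = (3/2, 3/2)
2. H lies on line WZ with WH:HZ = 5:2 ⇒ H = (10/7, 15/7)
2·[HJZ] = 6/7, 2·[HUJ] = -3/7
[HJZ]:[HUJ] = 6/7:-3/7 = -2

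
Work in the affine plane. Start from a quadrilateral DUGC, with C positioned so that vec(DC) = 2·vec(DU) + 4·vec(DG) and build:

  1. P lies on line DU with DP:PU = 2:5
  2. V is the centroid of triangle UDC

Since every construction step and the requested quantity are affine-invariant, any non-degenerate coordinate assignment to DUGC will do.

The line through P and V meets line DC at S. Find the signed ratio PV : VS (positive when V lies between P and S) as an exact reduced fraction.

PV:VS = -1/7

Choose coordinates D = (0, 0), U = (1, 0), G = (0, 1), C = (2, 4).
1. P lies on line DU with DP:PU = 2:5 ⇒ P = (2/7, 0)
2. V is the centroid of triangle UDC ⇒ V = (1, 4/3)
line PV meets DC at S = (-4, -8)
V = P + t·(S−P) with t = -1/6, so PV:VS = -1/6:7/6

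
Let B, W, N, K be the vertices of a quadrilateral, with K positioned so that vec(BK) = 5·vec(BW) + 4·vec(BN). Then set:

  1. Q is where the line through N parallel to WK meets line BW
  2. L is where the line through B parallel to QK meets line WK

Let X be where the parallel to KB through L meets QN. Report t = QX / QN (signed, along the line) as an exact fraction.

t = -6

Set B = (0, 0), W = (1, 0), N = (0, 1), K = (5, 4); any affine frame gives the same invariant.
1. Q is where the line through N parallel to WK meets line BW ⇒ Q = (-1, 0)
2. L is where the line through B parallel to QK meets line WK ⇒ L = (3, 2)
through L parallel to KB: direction (-5, -4); meets QN at X = (-7, -6)
X = Q + t·(N−Q) with t = -6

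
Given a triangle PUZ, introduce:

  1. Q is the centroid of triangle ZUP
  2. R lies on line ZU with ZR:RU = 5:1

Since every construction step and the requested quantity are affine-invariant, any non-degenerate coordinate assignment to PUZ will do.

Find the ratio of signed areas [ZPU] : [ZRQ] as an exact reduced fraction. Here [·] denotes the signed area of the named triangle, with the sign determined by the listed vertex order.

[ZPU]:[ZRQ] = -18/5

Assign P = (0, 0), U = (1, 0), Z = (0, 1) — the answer is frame-independent, so this choice is without loss of generality.
1. Q is the centroid of triangle ZUP ⇒ Q = (1/3, 1/3)
2. R lies on line ZU with ZR:RU = 5:1 ⇒ R = (5/6, 1/6)
2·[ZPU] = 1, 2·[ZRQ] = -5/18
[ZPU]:[ZRQ] = 1:-5/18 = -18/5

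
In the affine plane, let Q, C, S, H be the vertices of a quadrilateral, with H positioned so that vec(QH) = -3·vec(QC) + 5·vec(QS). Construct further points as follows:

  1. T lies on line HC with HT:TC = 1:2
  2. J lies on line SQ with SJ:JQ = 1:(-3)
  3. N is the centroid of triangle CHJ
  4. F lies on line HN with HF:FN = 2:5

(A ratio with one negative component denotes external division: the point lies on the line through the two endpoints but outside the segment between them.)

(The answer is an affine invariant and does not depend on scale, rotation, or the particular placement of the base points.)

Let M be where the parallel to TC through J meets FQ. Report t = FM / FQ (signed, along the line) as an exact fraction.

t = -19/107

Work in coordinates with Q = (0, 0), C = (1, 0), S = (0, 1), H = (-3, 5).
1. T lies on line HC with HT:TC = 1:2 ⇒ T = (-5/3, 10/3)
2. J lies on line SQ with SJ:JQ = 1:(-3) ⇒ J = (0, 3/2)
3. N is the centroid of triangle CHJ ⇒ N = (-2/3, 13/6)
4. F lies on line HN with HF:FN = 2:5 ⇒ F = (-7/3, 88/21)
through J parallel to TC: direction (8/3, -10/3); meets FQ at M = (-294/107, 528/107)
M = F + t·(Q−F) with t = -19/107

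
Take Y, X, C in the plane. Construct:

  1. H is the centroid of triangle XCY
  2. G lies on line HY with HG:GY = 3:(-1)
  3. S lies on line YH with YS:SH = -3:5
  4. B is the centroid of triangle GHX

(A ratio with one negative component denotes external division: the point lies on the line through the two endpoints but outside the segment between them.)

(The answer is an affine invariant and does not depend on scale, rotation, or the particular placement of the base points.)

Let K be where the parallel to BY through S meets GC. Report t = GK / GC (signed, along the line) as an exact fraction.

Assign Y = (0, 0), X = (1, 0), C = (0, 1) — the answer is frame-independent, so this choice is without loss of generality.
1. H is the centroid of triangle XCY ⇒ H = (1/3, 1/3)
2. G lies on line HY with HG:GY = 3:(-1) ⇒ G = (-1/6, -1/6)
3. S lies on line YH with YS:SH = -3:5 ⇒ S = (-1/2, -1/2)
4. B is the centroid of triangle GHX ⇒ B = (7/18, 1/18)
through S parallel to BY: direction (-7/18, -1/18); meets GC at K = (-5/24, -11/24)
K = G + t·(C−G) with t = -1/4

t = -1/4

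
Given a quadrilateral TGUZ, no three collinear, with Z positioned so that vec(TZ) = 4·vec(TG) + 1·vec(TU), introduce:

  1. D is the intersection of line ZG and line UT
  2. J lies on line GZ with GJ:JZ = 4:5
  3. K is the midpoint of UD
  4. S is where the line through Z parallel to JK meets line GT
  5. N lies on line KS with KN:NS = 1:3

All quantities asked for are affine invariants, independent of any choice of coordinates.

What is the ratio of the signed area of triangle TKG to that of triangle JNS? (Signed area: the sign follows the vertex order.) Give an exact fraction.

Assign T = (0, 0), G = (1, 0), U = (0, 1), Z = (4, 1) — the answer is frame-independent, so this choice is without loss of generality.
1. D is the intersection of line ZG and line UT ⇒ D = (0, -1/3)
2. J lies on line GZ with GJ:JZ = 4:5 ⇒ J = (7/3, 4/9)
3. K is the midpoint of UD ⇒ K = (0, 1/3)
4. S is where the line through Z parallel to JK meets line GT ⇒ S = (-17, 0)
5. N lies on line KS with KN:NS = 1:3 ⇒ N = (-17/4, 1/4)
2·[TKG] = -1/3, 2·[JNS] = -5/6
[TKG]:[JNS] = -1/3:-5/6 = 2/5

[TKG]:[JNS] = 2/5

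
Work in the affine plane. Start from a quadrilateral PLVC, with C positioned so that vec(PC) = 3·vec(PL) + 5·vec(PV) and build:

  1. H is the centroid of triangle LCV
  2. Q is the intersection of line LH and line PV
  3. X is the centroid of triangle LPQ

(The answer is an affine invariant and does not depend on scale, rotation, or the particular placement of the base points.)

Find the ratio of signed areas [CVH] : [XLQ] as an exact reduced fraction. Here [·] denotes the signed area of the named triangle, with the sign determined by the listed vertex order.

[CVH]:[XLQ] = -7/6

Assign P = (0, 0), L = (1, 0), V = (0, 1), C = (3, 5) — the answer is frame-independent, so this choice is without loss of generality.
1. H is the centroid of triangle LCV ⇒ H = (4/3, 2)
2. Q is the intersection of line LH and line PV ⇒ Q = (0, -6)
3. X is the centroid of triangle LPQ ⇒ X = (1/3, -2)
2·[CVH] = 7/3, 2·[XLQ] = -2
[CVH]:[XLQ] = 7/3:-2 = -7/6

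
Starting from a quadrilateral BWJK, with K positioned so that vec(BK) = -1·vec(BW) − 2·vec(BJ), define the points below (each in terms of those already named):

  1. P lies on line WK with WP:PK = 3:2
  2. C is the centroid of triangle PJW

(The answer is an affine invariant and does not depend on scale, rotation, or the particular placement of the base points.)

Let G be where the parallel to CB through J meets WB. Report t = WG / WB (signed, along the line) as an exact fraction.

Choose coordinates B = (0, 0), W = (1, 0), J = (0, 1), K = (-1, -2).
1. P lies on line WK with WP:PK = 3:2 ⇒ P = (-1/5, -6/5)
2. C is the centroid of triangle PJW ⇒ C = (4/15, -1/15)
through J parallel to CB: direction (-4/15, 1/15); meets WB at G = (4, 0)
G = W + t·(B−W) with t = -3

t = -3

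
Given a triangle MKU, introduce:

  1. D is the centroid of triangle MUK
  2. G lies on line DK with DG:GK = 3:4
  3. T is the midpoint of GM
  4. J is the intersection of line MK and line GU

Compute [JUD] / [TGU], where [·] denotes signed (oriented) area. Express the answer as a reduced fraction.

[JUD]:[TGU] = 126/221

Set M = (0, 0), K = (1, 0), U = (0, 1); any affine frame gives the same invariant.
1. D is the centroid of triangle MUK ⇒ D = (1/3, 1/3)
2. G lies on line DK with DG:GK = 3:4 ⇒ G = (13/21, 4/21)
3. T is the midpoint of GM ⇒ T = (13/42, 2/21)
4. J is the intersection of line MK and line GU ⇒ J = (13/17, 0)
2·[JUD] = 3/17, 2·[TGU] = 13/42
[JUD]:[TGU] = 3/17:13/42 = 126/221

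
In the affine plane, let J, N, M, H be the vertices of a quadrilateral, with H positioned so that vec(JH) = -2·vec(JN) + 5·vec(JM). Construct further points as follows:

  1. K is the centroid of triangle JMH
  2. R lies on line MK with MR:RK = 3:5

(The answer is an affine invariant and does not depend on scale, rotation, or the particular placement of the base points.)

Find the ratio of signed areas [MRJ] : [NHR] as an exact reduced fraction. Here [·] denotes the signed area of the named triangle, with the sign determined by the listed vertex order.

Work in coordinates with J = (0, 0), N = (1, 0), M = (0, 1), H = (-2, 5).
1. K is the centroid of triangle JMH ⇒ K = (-2/3, 2)
2. R lies on line MK with MR:RK = 3:5 ⇒ R = (-1/4, 11/8)
2·[MRJ] = 1/4, 2·[NHR] = 17/8
[MRJ]:[NHR] = 1/4:17/8 = 2/17

[MRJ]:[NHR] = 2/17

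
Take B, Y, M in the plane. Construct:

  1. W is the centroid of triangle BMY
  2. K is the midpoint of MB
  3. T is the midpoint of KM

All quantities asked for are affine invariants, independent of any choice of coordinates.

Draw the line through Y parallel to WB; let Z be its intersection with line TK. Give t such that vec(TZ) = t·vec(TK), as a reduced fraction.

Choose coordinates B = (0, 0), Y = (1, 0), M = (0, 1).
1. W is the centroid of triangle BMY ⇒ W = (1/3, 1/3)
2. K is the midpoint of MB ⇒ K = (0, 1/2)
3. T is the midpoint of KM ⇒ T = (0, 3/4)
through Y parallel to WB: direction (-1/3, -1/3); meets TK at Z = (0, -1)
Z = T + t·(K−T) with t = 7

t = 7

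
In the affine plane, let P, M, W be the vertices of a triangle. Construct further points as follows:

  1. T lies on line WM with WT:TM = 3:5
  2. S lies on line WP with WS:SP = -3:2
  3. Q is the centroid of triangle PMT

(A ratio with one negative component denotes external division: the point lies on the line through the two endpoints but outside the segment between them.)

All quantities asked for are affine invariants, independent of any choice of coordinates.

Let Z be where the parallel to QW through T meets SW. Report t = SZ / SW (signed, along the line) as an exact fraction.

t = 12/11

Set P = (0, 0), M = (1, 0), W = (0, 1); any affine frame gives the same invariant.
1. T lies on line WM with WT:TM = 3:5 ⇒ T = (3/8, 5/8)
2. S lies on line WP with WS:SP = -3:2 ⇒ S = (0, -2)
3. Q is the centroid of triangle PMT ⇒ Q = (11/24, 5/24)
through T parallel to QW: direction (-11/24, 19/24); meets SW at Z = (0, 14/11)
Z = S + t·(W−S) with t = 12/11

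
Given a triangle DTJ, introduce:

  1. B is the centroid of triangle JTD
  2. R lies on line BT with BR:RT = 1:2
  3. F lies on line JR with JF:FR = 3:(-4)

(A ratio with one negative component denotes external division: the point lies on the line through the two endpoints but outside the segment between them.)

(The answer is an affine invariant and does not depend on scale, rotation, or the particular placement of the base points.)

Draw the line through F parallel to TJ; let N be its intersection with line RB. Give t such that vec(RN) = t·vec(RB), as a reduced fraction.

t = -8

Choose coordinates D = (0, 0), T = (1, 0), J = (0, 1).
1. B is the centroid of triangle JTD ⇒ B = (1/3, 1/3)
2. R lies on line BT with BR:RT = 1:2 ⇒ R = (5/9, 2/9)
3. F lies on line JR with JF:FR = 3:(-4) ⇒ F = (-5/3, 10/3)
through F parallel to TJ: direction (-1, 1); meets RB at N = (7/3, -2/3)
N = R + t·(B−R) with t = -8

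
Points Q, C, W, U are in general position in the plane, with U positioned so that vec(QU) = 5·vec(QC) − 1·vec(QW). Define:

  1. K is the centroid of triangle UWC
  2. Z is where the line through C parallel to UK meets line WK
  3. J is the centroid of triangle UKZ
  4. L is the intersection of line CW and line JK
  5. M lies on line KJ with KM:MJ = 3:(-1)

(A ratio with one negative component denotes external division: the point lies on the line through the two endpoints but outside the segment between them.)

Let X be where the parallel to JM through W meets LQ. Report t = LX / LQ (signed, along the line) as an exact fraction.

Assign Q = (0, 0), C = (1, 0), W = (0, 1), U = (5, -1) — the answer is frame-independent, so this choice is without loss of generality.
1. K is the centroid of triangle UWC ⇒ K = (2, 0)
2. Z is where the line through C parallel to UK meets line WK ⇒ Z = (4, -1)
3. J is the centroid of triangle UKZ ⇒ J = (11/3, -2/3)
4. L is the intersection of line CW and line JK ⇒ L = (1/3, 2/3)
5. M lies on line KJ with KM:MJ = 3:(-1) ⇒ M = (9/2, -1)
through W parallel to JM: direction (5/6, -1/3); meets LQ at X = (5/12, 5/6)
X = L + t·(Q−L) with t = -1/4

t = -1/4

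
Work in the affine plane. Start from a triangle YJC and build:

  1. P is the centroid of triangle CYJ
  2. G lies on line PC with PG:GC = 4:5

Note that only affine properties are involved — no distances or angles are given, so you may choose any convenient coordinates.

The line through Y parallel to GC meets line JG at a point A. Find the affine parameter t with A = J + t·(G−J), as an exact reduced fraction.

Choose coordinates Y = (0, 0), J = (1, 0), C = (0, 1).
1. P is the centroid of triangle CYJ ⇒ P = (1/3, 1/3)
2. G lies on line PC with PG:GC = 4:5 ⇒ G = (5/27, 17/27)
through Y parallel to GC: direction (-5/27, 10/27); meets JG at A = (-17/27, 34/27)
A = J + t·(G−J) with t = 2

t = 2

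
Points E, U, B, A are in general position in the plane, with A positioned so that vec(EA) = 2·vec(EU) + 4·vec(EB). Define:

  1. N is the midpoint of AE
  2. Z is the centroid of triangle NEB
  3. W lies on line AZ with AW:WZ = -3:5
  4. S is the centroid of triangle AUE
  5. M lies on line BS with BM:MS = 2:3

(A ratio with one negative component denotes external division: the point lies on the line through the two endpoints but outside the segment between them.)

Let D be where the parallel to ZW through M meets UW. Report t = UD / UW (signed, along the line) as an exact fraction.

t = 166/165

Work in coordinates with E = (0, 0), U = (1, 0), B = (0, 1), A = (2, 4).
1. N is the midpoint of AE ⇒ N = (1, 2)
2. Z is the centroid of triangle NEB ⇒ Z = (1/3, 1)
3. W lies on line AZ with AW:WZ = -3:5 ⇒ W = (9/2, 17/2)
4. S is the centroid of triangle AUE ⇒ S = (1, 4/3)
5. M lies on line BS with BM:MS = 2:3 ⇒ M = (2/5, 17/15)
through M parallel to ZW: direction (25/6, 15/2); meets UW at D = (746/165, 1411/165)
D = U + t·(W−U) with t = 166/165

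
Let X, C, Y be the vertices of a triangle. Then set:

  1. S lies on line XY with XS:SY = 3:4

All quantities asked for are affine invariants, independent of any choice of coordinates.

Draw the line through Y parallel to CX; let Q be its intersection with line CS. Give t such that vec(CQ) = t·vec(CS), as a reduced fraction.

Assign X = (0, 0), C = (1, 0), Y = (0, 1) — the answer is frame-independent, so this choice is without loss of generality.
1. S lies on line XY with XS:SY = 3:4 ⇒ S = (0, 3/7)
through Y parallel to CX: direction (-1, 0); meets CS at Q = (-4/3, 1)
Q = C + t·(S−C) with t = 7/3

t = 7/3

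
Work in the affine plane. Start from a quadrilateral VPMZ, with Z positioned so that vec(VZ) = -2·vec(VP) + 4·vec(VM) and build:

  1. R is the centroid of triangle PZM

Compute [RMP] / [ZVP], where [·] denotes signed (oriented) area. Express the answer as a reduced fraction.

Work in coordinates with V = (0, 0), P = (1, 0), M = (0, 1), Z = (-2, 4).
1. R is the centroid of triangle PZM ⇒ R = (-1/3, 5/3)
2·[RMP] = 1/3, 2·[ZVP] = 4
[RMP]:[ZVP] = 1/3:4 = 1/12

[RMP]:[ZVP] = 1/12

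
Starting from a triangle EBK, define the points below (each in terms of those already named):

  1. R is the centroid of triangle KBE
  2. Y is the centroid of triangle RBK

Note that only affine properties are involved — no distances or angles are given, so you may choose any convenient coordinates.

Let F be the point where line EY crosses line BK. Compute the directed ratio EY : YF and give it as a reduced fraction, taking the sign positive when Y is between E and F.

Set E = (0, 0), B = (1, 0), K = (0, 1); any affine frame gives the same invariant.
1. R is the centroid of triangle KBE ⇒ R = (1/3, 1/3)
2. Y is the centroid of triangle RBK ⇒ Y = (4/9, 4/9)
line EY meets BK at F = (1/2, 1/2)
Y = E + t·(F−E) with t = 8/9, so EY:YF = 8/9:1/9

EY:YF = 8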